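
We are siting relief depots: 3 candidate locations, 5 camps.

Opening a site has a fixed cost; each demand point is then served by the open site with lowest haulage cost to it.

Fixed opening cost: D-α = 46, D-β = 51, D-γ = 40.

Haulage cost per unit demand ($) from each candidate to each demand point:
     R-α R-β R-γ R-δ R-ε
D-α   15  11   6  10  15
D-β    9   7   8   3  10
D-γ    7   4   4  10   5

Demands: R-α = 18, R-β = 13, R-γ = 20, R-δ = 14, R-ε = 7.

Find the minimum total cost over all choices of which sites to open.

426

Open {D-β, D-γ}: assign each demand point to its cheapest open site.
  R-α→D-γ 18×7=126, R-β→D-γ 13×4=52, R-γ→D-γ 20×4=80, R-δ→D-β 14×3=42, R-ε→D-γ 7×5=35
  haulage cost 335, fixed 91 → total 426.
Compare {D-α, D-β, D-γ}: haulage cost 335 + fixed 137 = 472.
Compare {D-γ}: haulage cost 433 + fixed 40 = 473.
Compare {D-α, D-γ}: haulage cost 433 + fixed 86 = 519.
All other subsets cost ≥ 472. Minimum total cost: 426.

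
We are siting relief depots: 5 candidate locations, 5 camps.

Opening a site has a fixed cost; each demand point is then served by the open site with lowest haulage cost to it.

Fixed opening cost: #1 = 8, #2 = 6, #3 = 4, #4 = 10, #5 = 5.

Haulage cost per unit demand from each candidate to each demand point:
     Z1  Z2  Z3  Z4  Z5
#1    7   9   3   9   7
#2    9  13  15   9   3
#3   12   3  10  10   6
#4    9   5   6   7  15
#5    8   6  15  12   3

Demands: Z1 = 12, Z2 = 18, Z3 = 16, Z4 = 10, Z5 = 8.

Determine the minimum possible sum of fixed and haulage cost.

Open {#1, #3, #4, #5}: assign each demand point to its cheapest open site.
  Z1→#1 12×7=84, Z2→#3 18×3=54, Z3→#1 16×3=48, Z4→#4 10×7=70, Z5→#5 8×3=24
  haulage cost 280, fixed 27 → total 307.
Compare {#1, #2, #3, #4}: haulage cost 280 + fixed 28 = 308.
Compare {#1, #2, #3, #4, #5}: haulage cost 280 + fixed 33 = 313.
Compare {#1, #3, #5}: haulage cost 300 + fixed 17 = 317.
All other subsets cost ≥ 308. Minimum total cost: 307.

307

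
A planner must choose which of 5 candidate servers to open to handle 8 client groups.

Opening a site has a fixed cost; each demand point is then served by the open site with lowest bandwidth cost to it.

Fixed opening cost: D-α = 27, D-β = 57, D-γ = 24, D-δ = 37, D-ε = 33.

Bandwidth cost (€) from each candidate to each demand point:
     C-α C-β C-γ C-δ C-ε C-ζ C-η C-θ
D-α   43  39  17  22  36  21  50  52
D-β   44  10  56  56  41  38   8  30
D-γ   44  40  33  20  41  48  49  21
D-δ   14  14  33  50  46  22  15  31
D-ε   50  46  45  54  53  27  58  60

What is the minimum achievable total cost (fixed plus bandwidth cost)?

234

Open {D-α, D-δ}: assign each demand point to its cheapest open site.
  C-α→D-δ 14, C-β→D-δ 14, C-γ→D-α 17, C-δ→D-α 22, C-ε→D-α 36, C-ζ→D-α 21, C-η→D-δ 15, C-θ→D-δ 31
  bandwidth cost 170, fixed 64 → total 234.
Compare {D-γ, D-δ}: bandwidth cost 180 + fixed 61 = 241.
Compare {D-α, D-γ, D-δ}: bandwidth cost 158 + fixed 88 = 246.
Compare {D-δ}: bandwidth cost 225 + fixed 37 = 262.
All other subsets cost ≥ 241. Minimum total cost: 234.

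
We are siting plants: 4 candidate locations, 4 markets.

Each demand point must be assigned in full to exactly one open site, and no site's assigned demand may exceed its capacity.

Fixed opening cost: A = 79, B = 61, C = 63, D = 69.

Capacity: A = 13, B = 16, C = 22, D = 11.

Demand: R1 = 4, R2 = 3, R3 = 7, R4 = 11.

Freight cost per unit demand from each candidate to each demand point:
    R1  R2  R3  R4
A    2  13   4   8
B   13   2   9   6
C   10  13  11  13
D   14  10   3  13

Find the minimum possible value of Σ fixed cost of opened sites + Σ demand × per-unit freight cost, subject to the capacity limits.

248

Open {A, B}; cheapest assignment that respects the capacities:
  A (cap 13, load 11): R1, R3 — cost 4×2 + 7×4 = 36
  B (cap 16, load 14): R2, R4 — cost 3×2 + 11×6 = 72
  Shipping 108, fixed 140 → total 248.
  Any other capacity-feasible assignment to {A, B} ships for at least 108.
Compare {B, D}: its best feasible assignment gives total 279.
Compare {A, B, D}: its best feasible assignment gives total 310.
Every other set of open sites that can feasibly serve all demand totals ≥ 279 even under its best assignment. Minimum: 248.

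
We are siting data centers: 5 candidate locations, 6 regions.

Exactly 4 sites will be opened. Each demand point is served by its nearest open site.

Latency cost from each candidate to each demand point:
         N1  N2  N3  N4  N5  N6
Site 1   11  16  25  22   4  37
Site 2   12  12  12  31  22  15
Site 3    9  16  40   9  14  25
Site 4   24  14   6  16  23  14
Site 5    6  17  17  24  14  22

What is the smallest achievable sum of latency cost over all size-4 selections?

53

Open {Site 1, Site 3, Site 4, Site 5}.
  N1→Site 5 6, N2→Site 4 14, N3→Site 4 6, N4→Site 3 9, N5→Site 1 4, N6→Site 4 14  ⇒ total 53.
Compare {Site 1, Site 2, Site 3, Site 4}: total 54.
Compare {Site 1, Site 2, Site 3, Site 5}: total 58.
No size-4 selection does better; minimum is 53.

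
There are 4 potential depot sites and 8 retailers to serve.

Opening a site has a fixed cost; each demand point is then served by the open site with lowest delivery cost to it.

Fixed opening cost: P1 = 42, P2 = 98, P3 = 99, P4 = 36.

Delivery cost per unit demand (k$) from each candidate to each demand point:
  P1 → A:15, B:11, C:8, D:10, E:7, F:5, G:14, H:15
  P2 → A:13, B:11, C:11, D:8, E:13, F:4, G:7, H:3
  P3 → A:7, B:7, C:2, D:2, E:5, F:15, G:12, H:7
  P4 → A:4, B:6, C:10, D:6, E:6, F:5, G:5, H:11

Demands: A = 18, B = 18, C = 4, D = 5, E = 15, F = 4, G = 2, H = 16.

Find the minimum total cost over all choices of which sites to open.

548

Open {P2, P4}: assign each demand point to its cheapest open site.
  A→P4 18×4=72, B→P4 18×6=108, C→P4 4×10=40, D→P4 5×6=30, E→P4 15×6=90, F→P2 4×4=16, G→P4 2×5=10, H→P2 16×3=48
  delivery cost 414, fixed 134 → total 548.
Compare {P3, P4}: delivery cost 415 + fixed 135 = 550.
Compare {P2, P3, P4}: delivery cost 347 + fixed 233 = 580.
Compare {P4}: delivery cost 546 + fixed 36 = 582.
All other subsets cost ≥ 550. Minimum total cost: 548.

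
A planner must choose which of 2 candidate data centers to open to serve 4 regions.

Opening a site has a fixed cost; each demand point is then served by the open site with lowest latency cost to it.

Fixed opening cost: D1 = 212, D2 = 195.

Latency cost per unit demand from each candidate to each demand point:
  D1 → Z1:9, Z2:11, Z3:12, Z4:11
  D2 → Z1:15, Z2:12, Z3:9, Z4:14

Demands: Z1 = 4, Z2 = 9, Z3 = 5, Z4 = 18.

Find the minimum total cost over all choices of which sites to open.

605

Open {D1}: assign each demand point to its cheapest open site.
  Z1→D1 4×9=36, Z2→D1 9×11=99, Z3→D1 5×12=60, Z4→D1 18×11=198
  latency cost 393, fixed 212 → total 605.
Compare {D2}: latency cost 465 + fixed 195 = 660.
Compare {D1, D2}: latency cost 378 + fixed 407 = 785.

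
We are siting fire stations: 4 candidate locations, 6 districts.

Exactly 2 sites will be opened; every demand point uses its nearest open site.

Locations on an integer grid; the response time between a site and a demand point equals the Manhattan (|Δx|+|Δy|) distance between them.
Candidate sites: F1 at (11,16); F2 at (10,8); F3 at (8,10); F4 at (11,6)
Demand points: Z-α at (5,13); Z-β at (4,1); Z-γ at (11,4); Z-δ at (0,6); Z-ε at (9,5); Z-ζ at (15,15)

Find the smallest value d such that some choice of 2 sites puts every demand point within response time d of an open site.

Open {F1, F4}.
  Farthest demand point is Z-β at response time 12 (to F4); all others are ≤ 12.
With {F2, F4} the worst case is 12.
With {F3, F4} the worst case is 12.
No size-2 selection achieves below 12.

12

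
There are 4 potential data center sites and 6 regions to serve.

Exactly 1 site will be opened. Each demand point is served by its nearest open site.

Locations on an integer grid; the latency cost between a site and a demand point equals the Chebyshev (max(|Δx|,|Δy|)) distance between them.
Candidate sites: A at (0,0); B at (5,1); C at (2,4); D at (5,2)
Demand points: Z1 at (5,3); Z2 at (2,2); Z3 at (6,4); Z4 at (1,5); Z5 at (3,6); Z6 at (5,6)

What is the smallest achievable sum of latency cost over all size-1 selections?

15

Open {C}.
  Z1→C 3, Z2→C 2, Z3→C 4, Z4→C 1, Z5→C 2, Z6→C 3  ⇒ total 15.
Compare {D}: total 18.
Compare {B}: total 22.
No size-1 selection does better; minimum is 15.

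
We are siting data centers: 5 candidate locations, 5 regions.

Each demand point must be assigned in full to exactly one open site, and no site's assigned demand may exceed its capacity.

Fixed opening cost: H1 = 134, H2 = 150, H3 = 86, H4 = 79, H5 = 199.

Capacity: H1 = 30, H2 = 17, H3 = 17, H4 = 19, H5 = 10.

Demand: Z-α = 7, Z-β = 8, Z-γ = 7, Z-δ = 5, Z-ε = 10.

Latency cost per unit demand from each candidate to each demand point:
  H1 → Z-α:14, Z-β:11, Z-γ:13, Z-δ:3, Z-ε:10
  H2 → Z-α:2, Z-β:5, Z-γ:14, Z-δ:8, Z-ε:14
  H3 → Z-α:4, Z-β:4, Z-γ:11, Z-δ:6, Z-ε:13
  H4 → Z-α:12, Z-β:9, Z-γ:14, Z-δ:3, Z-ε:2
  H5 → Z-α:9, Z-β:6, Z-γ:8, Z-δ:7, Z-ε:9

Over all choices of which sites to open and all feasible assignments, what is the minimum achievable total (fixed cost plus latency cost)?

Open {H2, H3, H4}; cheapest assignment that respects the capacities:
  H2 (cap 17, load 7): Z-α — cost 7×2 = 14
  H3 (cap 17, load 15): Z-β, Z-γ — cost 8×4 + 7×11 = 109
  H4 (cap 19, load 15): Z-δ, Z-ε — cost 5×3 + 10×2 = 35
  Shipping 158, fixed 315 → total 473.
  Any other capacity-feasible assignment to {H2, H3, H4} ships for at least 158.
Compare {H1, H3, H4}: its best feasible assignment gives total 485.
Compare {H1, H3}: its best feasible assignment gives total 486.
Every other set of open sites that can feasibly serve all demand totals ≥ 485 even under its best assignment. Minimum: 473.

473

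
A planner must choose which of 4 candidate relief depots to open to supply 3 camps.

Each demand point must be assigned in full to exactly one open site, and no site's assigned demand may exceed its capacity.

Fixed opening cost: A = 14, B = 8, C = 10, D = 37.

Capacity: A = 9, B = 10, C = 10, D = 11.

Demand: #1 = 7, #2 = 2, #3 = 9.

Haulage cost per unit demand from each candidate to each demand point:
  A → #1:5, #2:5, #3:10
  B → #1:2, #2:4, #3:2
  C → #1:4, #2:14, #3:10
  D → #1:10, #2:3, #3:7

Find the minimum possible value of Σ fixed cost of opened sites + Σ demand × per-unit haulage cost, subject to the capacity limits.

85

Open {A, B}; cheapest assignment that respects the capacities:
  A (cap 9, load 9): #1, #2 — cost 7×5 + 2×5 = 45
  B (cap 10, load 9): #3 — cost 9×2 = 18
  Shipping 63, fixed 22 → total 85.
  Any other capacity-feasible assignment to {A, B} ships for at least 63.
Compare {A, B, C}: its best feasible assignment gives total 88.
Compare {B, C}: its best feasible assignment gives total 92.
Every other set of open sites that can feasibly serve all demand totals ≥ 88 even under its best assignment. Minimum: 85.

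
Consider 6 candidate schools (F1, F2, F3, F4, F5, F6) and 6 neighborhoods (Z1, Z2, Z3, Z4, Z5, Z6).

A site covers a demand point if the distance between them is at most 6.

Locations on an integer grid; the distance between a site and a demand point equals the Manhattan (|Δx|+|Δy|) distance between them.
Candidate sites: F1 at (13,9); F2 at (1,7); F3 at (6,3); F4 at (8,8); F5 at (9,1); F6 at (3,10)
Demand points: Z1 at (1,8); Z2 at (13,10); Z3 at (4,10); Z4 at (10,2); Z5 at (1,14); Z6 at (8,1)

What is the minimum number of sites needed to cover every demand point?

3

Coverage sets (demand points within 6 of each site):
  F1: {Z2}
  F2: {Z1, Z3}
  F3: {Z4, Z6}
  F4: {Z3}
  F5: {Z4, Z6}
  F6: {Z1, Z3, Z5}
No 2 sites suffice: every size-2 union leaves at least one demand point uncovered.
But {F1, F3, F6} covers everything, so the minimum is 3.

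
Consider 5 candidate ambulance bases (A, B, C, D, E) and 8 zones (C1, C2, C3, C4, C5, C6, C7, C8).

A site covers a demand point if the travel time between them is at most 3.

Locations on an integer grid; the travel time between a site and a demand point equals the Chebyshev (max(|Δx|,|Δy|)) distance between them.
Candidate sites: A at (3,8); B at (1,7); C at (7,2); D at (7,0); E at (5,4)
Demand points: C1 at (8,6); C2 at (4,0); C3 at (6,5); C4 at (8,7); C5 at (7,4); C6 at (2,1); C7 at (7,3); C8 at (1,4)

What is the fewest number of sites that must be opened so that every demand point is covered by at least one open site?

3

Coverage sets (demand points within 3 of each site):
  A: {C3}
  B: {C8}
  C: {C2, C3, C5, C7}
  D: {C2, C7}
  E: {C1, C3, C4, C5, C6, C7}
No 2 sites suffice: every size-2 union leaves at least one demand point uncovered.
But {B, C, E} covers everything, so the minimum is 3.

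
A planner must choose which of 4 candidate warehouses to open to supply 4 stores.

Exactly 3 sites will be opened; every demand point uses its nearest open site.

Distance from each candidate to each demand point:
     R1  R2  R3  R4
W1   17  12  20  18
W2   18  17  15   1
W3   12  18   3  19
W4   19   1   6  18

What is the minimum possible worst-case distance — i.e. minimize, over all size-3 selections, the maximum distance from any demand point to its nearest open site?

12

Open {W1, W2, W3}.
  Farthest demand point is R1 at distance 12 (to W3); all others are ≤ 12.
With {W2, W3, W4} the worst case is 12.
With {W1, W2, W4} the worst case is 17.
No size-3 selection achieves below 12.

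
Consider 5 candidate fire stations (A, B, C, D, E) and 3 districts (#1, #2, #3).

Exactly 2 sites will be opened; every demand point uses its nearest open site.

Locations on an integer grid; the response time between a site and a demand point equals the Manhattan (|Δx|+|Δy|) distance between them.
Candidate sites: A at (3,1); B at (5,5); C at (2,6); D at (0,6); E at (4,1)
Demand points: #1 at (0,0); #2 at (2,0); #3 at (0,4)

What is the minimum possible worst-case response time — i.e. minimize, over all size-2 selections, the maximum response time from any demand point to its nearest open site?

4

Open {A, C}.
  Farthest demand point is #1 at response time 4 (to A); all others are ≤ 4.
With {A, D} the worst case is 4.
With {C, E} the worst case is 5.
No size-2 selection achieves below 4.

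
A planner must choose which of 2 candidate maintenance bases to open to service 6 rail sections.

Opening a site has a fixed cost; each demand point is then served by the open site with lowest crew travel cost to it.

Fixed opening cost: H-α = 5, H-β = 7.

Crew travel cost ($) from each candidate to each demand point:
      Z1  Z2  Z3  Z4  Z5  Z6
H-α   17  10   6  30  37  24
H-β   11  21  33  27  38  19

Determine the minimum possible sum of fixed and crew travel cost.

Open {H-α, H-β}: assign each demand point to its cheapest open site.
  Z1→H-β 11, Z2→H-α 10, Z3→H-α 6, Z4→H-β 27, Z5→H-α 37, Z6→H-β 19
  crew travel cost 110, fixed 12 → total 122.
Compare {H-α}: crew travel cost 124 + fixed 5 = 129.
Compare {H-β}: crew travel cost 149 + fixed 7 = 156.

122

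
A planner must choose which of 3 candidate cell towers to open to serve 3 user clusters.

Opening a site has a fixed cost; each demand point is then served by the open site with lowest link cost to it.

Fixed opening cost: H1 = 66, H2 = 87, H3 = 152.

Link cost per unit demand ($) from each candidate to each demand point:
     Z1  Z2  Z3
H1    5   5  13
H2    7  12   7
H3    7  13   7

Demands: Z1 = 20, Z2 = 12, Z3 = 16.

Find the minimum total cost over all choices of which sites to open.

425

Open {H1, H2}: assign each demand point to its cheapest open site.
  Z1→H1 20×5=100, Z2→H1 12×5=60, Z3→H2 16×7=112
  link cost 272, fixed 153 → total 425.
Compare {H1}: link cost 368 + fixed 66 = 434.
Compare {H2}: link cost 396 + fixed 87 = 483.
Compare {H1, H3}: link cost 272 + fixed 218 = 490.
All other subsets cost ≥ 434. Minimum total cost: 425.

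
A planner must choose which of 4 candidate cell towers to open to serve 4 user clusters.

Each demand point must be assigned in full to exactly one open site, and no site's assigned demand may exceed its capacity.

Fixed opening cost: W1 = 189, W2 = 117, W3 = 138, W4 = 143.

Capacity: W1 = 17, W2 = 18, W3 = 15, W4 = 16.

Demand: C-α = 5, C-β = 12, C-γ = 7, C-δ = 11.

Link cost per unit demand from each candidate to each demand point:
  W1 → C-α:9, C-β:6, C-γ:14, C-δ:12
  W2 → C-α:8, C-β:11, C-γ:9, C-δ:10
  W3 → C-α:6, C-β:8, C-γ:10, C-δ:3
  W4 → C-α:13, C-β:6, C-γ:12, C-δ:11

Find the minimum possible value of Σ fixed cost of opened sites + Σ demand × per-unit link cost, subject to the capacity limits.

596

Open {W1, W2}; cheapest assignment that respects the capacities:
  W1 (cap 17, load 17): C-α, C-β — cost 5×9 + 12×6 = 117
  W2 (cap 18, load 18): C-γ, C-δ — cost 7×9 + 11×10 = 173
  Shipping 290, fixed 306 → total 596.
  Any other capacity-feasible assignment to {W1, W2} ships for at least 290.
Compare {W2, W3, W4}: its best feasible assignment gives total 606.
Compare {W1, W2, W3}: its best feasible assignment gives total 652.
Every other set of open sites that can feasibly serve all demand totals ≥ 606 even under its best assignment. Minimum: 596.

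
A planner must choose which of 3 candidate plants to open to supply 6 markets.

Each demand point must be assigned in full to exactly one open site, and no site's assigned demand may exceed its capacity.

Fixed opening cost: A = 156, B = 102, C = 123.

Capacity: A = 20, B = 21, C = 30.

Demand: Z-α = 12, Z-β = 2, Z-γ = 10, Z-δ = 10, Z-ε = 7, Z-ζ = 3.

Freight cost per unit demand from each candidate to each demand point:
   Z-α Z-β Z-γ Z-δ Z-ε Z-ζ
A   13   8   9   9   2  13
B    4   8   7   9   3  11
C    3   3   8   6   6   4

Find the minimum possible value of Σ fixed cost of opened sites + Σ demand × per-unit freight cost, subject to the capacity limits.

Open {B, C}; cheapest assignment that respects the capacities:
  B (cap 21, load 17): Z-γ, Z-ε — cost 10×7 + 7×3 = 91
  C (cap 30, load 27): Z-α, Z-β, Z-δ, Z-ζ — cost 12×3 + 2×3 + 10×6 + 3×4 = 114
  Shipping 205, fixed 225 → total 430.
  Any other capacity-feasible assignment to {B, C} ships for at least 205.
Compare {A, C}: its best feasible assignment gives total 497.
Compare {A, B, C}: its best feasible assignment gives total 579.
Every other set of open sites that can feasibly serve all demand totals ≥ 497 even under its best assignment. Minimum: 430.

430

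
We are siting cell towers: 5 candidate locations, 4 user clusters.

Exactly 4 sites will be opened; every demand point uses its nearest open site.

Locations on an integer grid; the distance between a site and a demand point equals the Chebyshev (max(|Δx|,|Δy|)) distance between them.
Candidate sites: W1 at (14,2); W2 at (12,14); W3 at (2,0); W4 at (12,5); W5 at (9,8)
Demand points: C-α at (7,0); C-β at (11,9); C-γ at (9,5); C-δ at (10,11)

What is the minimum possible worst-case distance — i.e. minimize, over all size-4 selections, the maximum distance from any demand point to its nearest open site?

Open {W1, W2, W3, W4}.
  Farthest demand point is C-α at distance 5 (to W3); all others are ≤ 5.
With {W1, W2, W3, W5} the worst case is 5.
With {W1, W2, W4, W5} the worst case is 5.
No size-4 selection achieves below 5.

5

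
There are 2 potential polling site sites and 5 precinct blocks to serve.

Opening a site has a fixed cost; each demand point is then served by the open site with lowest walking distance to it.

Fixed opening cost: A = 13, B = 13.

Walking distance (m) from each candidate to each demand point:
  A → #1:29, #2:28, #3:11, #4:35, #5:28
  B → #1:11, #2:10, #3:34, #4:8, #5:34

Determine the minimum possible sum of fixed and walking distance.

Open {A, B}: assign each demand point to its cheapest open site.
  #1→B 11, #2→B 10, #3→A 11, #4→B 8, #5→A 28
  walking distance 68, fixed 26 → total 94.
Compare {B}: walking distance 97 + fixed 13 = 110.
Compare {A}: walking distance 131 + fixed 13 = 144.

94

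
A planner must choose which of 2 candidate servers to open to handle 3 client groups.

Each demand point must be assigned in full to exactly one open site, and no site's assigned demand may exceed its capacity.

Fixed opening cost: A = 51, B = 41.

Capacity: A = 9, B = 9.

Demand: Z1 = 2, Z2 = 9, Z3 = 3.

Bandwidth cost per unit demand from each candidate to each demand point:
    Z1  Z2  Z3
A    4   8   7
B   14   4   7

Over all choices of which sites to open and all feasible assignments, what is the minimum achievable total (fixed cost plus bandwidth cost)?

Open {A, B}; cheapest assignment that respects the capacities:
  A (cap 9, load 5): Z1, Z3 — cost 2×4 + 3×7 = 29
  B (cap 9, load 9): Z2 — cost 9×4 = 36
  Shipping 65, fixed 92 → total 157.
  Any other capacity-feasible assignment to {A, B} ships for at least 65.
Total demand is 14 and no other set of sites has combined capacity ≥ 14, so {A, B} is the only feasible choice of open sites. Minimum: 157.

157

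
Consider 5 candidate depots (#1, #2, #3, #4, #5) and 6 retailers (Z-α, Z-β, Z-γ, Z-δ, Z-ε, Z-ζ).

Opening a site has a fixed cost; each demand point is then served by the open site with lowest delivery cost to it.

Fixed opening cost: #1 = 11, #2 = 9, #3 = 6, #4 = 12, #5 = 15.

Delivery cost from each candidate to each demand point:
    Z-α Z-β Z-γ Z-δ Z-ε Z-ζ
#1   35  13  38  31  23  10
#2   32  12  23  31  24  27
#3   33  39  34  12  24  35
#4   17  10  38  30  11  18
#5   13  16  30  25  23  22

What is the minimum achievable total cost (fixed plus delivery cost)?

118

Open {#2, #3, #4}: assign each demand point to its cheapest open site.
  Z-α→#4 17, Z-β→#4 10, Z-γ→#2 23, Z-δ→#3 12, Z-ε→#4 11, Z-ζ→#4 18
  delivery cost 91, fixed 27 → total 118.
Compare {#3, #4}: delivery cost 102 + fixed 18 = 120.
Compare {#1, #2, #3, #4}: delivery cost 83 + fixed 38 = 121.
Compare {#1, #3, #4}: delivery cost 94 + fixed 29 = 123.
All other subsets cost ≥ 120. Minimum total cost: 118.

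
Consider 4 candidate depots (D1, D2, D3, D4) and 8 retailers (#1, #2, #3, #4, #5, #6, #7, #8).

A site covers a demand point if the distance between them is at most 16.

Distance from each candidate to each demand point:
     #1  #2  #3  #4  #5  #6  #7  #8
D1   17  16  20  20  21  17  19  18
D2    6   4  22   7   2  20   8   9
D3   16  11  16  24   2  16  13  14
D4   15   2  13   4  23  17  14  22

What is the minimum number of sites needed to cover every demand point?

2

Coverage sets (demand points within 16 of each site):
  D1: {#2}
  D2: {#1, #2, #4, #5, #7, #8}
  D3: {#1, #2, #3, #5, #6, #7, #8}
  D4: {#1, #2, #3, #4, #7}
No single site covers all 8 demand points.
But {D2, D3} covers everything, so the minimum is 2.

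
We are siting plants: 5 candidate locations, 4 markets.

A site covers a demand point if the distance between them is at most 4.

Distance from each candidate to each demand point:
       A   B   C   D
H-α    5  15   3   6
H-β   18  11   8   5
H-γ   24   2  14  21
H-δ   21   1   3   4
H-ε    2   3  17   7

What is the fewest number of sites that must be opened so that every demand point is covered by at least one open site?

Coverage sets (demand points within 4 of each site):
  H-α: {C}
  H-β: {}
  H-γ: {B}
  H-δ: {B, C, D}
  H-ε: {A, B}
No single site covers all 4 demand points.
But {H-δ, H-ε} covers everything, so the minimum is 2.

2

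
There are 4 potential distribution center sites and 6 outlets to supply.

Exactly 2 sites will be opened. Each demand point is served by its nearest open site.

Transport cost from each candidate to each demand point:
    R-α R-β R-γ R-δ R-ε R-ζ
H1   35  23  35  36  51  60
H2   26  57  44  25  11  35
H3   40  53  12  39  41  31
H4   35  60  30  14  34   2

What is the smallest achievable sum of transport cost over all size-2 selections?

138

Open {H1, H4}.
  R-α→H1 35, R-β→H1 23, R-γ→H4 30, R-δ→H4 14, R-ε→H4 34, R-ζ→H4 2  ⇒ total 138.
Compare {H2, H4}: total 140.
Compare {H3, H4}: total 150.
No size-2 selection does better; minimum is 138.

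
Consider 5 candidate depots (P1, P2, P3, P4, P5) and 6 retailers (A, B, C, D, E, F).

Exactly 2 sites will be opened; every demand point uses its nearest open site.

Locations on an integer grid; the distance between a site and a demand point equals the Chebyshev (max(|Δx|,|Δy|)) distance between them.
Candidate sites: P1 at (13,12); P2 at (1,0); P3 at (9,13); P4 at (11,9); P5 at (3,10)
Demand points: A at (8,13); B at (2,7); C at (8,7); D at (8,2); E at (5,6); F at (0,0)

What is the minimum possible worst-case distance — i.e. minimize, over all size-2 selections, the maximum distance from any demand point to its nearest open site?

7

Open {P1, P2}.
  Farthest demand point is B at distance 7 (to P2); all others are ≤ 7.
With {P2, P3} the worst case is 7.
With {P2, P4} the worst case is 7.
No size-2 selection achieves below 7.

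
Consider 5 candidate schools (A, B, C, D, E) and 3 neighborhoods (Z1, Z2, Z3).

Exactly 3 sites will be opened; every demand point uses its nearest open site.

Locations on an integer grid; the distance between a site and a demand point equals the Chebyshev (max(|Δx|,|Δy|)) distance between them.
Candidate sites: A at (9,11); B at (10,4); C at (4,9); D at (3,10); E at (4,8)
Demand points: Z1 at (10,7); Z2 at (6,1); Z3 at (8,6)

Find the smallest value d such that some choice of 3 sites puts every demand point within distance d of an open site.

4

Open {A, B, C}.
  Farthest demand point is Z2 at distance 4 (to B); all others are ≤ 4.
With {A, B, D} the worst case is 4.
With {A, B, E} the worst case is 4.
No size-3 selection achieves below 4.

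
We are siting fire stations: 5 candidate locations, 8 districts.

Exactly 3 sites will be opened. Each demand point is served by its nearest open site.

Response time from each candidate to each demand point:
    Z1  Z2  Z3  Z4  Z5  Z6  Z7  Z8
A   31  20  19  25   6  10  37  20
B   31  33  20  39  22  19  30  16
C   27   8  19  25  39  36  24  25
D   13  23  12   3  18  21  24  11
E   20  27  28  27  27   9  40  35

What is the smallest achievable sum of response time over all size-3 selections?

Open {A, C, D}.
  Z1→D 13, Z2→C 8, Z3→D 12, Z4→D 3, Z5→A 6, Z6→A 10, Z7→C 24, Z8→D 11  ⇒ total 87.
Compare {A, D, E}: total 98.
Compare {C, D, E}: total 98.
No size-3 selection does better; minimum is 87.

87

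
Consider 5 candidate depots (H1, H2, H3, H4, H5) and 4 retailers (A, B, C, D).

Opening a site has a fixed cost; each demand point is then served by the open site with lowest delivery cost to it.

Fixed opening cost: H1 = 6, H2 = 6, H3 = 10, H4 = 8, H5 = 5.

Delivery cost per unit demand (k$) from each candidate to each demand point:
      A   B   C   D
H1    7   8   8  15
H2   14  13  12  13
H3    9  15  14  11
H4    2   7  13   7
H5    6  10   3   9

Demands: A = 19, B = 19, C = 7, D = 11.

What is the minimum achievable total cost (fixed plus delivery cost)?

Open {H4, H5}: assign each demand point to its cheapest open site.
  A→H4 19×2=38, B→H4 19×7=133, C→H5 7×3=21, D→H4 11×7=77
  delivery cost 269, fixed 13 → total 282.
Compare {H1, H4, H5}: delivery cost 269 + fixed 19 = 288.
Compare {H2, H4, H5}: delivery cost 269 + fixed 19 = 288.
Compare {H3, H4, H5}: delivery cost 269 + fixed 23 = 292.
All other subsets cost ≥ 288. Minimum total cost: 282.

282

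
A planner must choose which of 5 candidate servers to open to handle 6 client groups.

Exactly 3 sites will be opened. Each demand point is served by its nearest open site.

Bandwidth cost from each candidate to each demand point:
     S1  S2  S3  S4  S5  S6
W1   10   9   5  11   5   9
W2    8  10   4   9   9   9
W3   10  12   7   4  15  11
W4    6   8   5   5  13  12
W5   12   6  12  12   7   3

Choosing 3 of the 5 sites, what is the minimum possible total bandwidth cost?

30

Open {W1, W4, W5}.
  S1→W4 6, S2→W5 6, S3→W1 5, S4→W4 5, S5→W1 5, S6→W5 3  ⇒ total 30.
Compare {W2, W4, W5}: total 31.
Compare {W3, W4, W5}: total 31.
No size-3 selection does better; minimum is 30.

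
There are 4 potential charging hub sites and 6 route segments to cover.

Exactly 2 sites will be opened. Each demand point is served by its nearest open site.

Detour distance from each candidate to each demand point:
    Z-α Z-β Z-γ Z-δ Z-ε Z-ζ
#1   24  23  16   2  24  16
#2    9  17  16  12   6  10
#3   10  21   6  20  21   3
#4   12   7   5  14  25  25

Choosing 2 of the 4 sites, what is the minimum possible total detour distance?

49

Open {#2, #4}.
  Z-α→#2 9, Z-β→#4 7, Z-γ→#4 5, Z-δ→#2 12, Z-ε→#2 6, Z-ζ→#2 10  ⇒ total 49.
Compare {#2, #3}: total 53.
Compare {#1, #2}: total 60.
No size-2 selection does better; minimum is 49.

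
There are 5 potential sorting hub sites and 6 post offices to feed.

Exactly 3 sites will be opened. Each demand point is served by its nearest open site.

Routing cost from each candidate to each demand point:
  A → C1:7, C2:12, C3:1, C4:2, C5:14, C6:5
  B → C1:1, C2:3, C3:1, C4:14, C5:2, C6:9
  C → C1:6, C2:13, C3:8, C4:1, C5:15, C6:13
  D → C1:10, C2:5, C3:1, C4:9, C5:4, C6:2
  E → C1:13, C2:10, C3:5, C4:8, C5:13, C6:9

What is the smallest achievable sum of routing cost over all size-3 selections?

Open {B, C, D}.
  C1→B 1, C2→B 3, C3→B 1, C4→C 1, C5→B 2, C6→D 2  ⇒ total 10.
Compare {A, B, D}: total 11.
Compare {A, B, C}: total 13.
No size-3 selection does better; minimum is 10.

10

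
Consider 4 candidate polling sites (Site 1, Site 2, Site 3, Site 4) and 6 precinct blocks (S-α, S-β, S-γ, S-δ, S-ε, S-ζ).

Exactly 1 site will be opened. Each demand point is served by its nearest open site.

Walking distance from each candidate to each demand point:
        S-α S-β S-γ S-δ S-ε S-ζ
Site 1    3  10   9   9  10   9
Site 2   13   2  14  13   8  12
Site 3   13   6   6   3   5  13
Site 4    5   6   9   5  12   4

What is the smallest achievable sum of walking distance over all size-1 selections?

41

Open {Site 4}.
  S-α→Site 4 5, S-β→Site 4 6, S-γ→Site 4 9, S-δ→Site 4 5, S-ε→Site 4 12, S-ζ→Site 4 4  ⇒ total 41.
Compare {Site 3}: total 46.
Compare {Site 1}: total 50.
No size-1 selection does better; minimum is 41.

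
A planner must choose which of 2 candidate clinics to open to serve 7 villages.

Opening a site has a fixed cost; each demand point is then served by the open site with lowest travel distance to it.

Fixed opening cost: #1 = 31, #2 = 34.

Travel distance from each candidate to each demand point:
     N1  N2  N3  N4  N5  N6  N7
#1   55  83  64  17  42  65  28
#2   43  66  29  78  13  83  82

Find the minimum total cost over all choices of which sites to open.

Open {#1, #2}: assign each demand point to its cheapest open site.
  N1→#2 43, N2→#2 66, N3→#2 29, N4→#1 17, N5→#2 13, N6→#1 65, N7→#1 28
  travel distance 261, fixed 65 → total 326.
Compare {#1}: travel distance 354 + fixed 31 = 385.
Compare {#2}: travel distance 394 + fixed 34 = 428.

326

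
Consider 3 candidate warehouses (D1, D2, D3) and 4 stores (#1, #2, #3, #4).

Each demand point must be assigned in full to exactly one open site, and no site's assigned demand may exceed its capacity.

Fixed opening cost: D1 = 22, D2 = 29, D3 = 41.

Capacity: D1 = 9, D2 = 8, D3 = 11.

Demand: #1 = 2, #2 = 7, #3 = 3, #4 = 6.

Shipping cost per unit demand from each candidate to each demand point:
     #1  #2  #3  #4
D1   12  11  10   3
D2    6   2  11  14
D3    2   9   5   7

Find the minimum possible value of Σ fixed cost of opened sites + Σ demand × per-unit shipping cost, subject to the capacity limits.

143

Open {D1, D2, D3}; cheapest assignment that respects the capacities:
  D1 (cap 9, load 6): #4 — cost 6×3 = 18
  D2 (cap 8, load 7): #2 — cost 7×2 = 14
  D3 (cap 11, load 5): #1, #3 — cost 2×2 + 3×5 = 19
  Shipping 51, fixed 92 → total 143.
  Any other capacity-feasible assignment to {D1, D2, D3} ships for at least 51.
Compare {D2, D3}: its best feasible assignment gives total 145.
Compare {D1, D3}: its best feasible assignment gives total 178.
Every other set of open sites that can feasibly serve all demand totals ≥ 145 even under its best assignment. Minimum: 143.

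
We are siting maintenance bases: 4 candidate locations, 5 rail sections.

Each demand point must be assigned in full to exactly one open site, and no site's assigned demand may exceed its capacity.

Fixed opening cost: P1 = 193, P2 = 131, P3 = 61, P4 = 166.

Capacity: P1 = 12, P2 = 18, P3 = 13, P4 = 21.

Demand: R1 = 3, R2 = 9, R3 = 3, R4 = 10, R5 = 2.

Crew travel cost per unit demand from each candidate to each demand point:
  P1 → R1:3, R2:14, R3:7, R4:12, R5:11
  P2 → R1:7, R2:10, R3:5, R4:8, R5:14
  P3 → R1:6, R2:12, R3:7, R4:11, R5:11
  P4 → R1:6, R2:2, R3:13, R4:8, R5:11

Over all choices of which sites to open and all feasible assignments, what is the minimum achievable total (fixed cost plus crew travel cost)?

Open {P3, P4}; cheapest assignment that respects the capacities:
  P3 (cap 13, load 8): R1, R3, R5 — cost 3×6 + 3×7 + 2×11 = 61
  P4 (cap 21, load 19): R2, R4 — cost 9×2 + 10×8 = 98
  Shipping 159, fixed 227 → total 386.
  Any other capacity-feasible assignment to {P3, P4} ships for at least 159.
Compare {P2, P3}: its best feasible assignment gives total 438.
Compare {P2, P4}: its best feasible assignment gives total 450.
Every other set of open sites that can feasibly serve all demand totals ≥ 438 even under its best assignment. Minimum: 386.

386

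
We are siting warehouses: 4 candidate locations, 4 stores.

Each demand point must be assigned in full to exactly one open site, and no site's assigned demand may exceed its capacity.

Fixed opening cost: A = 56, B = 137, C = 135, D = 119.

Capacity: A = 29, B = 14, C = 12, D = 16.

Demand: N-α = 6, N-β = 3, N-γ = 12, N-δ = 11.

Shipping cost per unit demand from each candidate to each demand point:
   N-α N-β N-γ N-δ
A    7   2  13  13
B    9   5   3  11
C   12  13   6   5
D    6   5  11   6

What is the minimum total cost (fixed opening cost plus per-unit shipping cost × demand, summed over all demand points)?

420

Open {A, B}; cheapest assignment that respects the capacities:
  A (cap 29, load 20): N-α, N-β, N-δ — cost 6×7 + 3×2 + 11×13 = 191
  B (cap 14, load 12): N-γ — cost 12×3 = 36
  Shipping 227, fixed 193 → total 420.
  Any other capacity-feasible assignment to {A, B} ships for at least 227.
Compare {A, D}: its best feasible assignment gives total 445.
Compare {A, C}: its best feasible assignment gives total 450.
Every other set of open sites that can feasibly serve all demand totals ≥ 445 even under its best assignment. Minimum: 420.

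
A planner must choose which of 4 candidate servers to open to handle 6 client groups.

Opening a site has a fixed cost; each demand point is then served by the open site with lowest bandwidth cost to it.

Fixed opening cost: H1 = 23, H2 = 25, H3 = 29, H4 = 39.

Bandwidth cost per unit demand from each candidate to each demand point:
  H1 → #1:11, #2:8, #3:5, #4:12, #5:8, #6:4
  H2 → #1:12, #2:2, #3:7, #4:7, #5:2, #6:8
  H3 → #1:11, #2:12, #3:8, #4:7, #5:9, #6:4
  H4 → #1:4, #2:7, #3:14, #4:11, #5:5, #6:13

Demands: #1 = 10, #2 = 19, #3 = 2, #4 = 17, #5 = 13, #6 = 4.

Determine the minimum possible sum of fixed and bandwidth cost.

Open {H2, H4}: assign each demand point to its cheapest open site.
  #1→H4 10×4=40, #2→H2 19×2=38, #3→H2 2×7=14, #4→H2 17×7=119, #5→H2 13×2=26, #6→H2 4×8=32
  bandwidth cost 269, fixed 64 → total 333.
Compare {H1, H2, H4}: bandwidth cost 249 + fixed 87 = 336.
Compare {H2, H3, H4}: bandwidth cost 253 + fixed 93 = 346.
Compare {H1, H2, H3, H4}: bandwidth cost 249 + fixed 116 = 365.
All other subsets cost ≥ 336. Minimum total cost: 333.

333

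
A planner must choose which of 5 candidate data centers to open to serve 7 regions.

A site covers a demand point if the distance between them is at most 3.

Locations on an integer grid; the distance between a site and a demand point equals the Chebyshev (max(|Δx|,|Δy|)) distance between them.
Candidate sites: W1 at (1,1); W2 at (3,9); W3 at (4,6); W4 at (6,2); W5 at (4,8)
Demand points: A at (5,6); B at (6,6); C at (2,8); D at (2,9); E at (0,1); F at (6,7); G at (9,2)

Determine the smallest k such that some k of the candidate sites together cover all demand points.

3

Coverage sets (demand points within 3 of each site):
  W1: {E}
  W2: {A, B, C, D, F}
  W3: {A, B, C, D, F}
  W4: {G}
  W5: {A, B, C, D, F}
No 2 sites suffice: every size-2 union leaves at least one demand point uncovered.
But {W1, W2, W4} covers everything, so the minimum is 3.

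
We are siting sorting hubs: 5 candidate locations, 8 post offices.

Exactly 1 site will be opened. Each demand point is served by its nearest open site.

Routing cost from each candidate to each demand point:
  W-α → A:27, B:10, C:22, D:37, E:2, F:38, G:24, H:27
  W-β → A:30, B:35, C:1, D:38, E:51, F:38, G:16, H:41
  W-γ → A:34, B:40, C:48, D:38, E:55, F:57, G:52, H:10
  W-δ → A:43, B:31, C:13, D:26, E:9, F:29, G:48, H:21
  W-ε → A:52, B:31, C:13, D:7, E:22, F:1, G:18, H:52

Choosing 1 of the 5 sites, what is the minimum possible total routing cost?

187

Open {W-α}.
  A→W-α 27, B→W-α 10, C→W-α 22, D→W-α 37, E→W-α 2, F→W-α 38, G→W-α 24, H→W-α 27  ⇒ total 187.
Compare {W-ε}: total 196.
Compare {W-δ}: total 220.
No size-1 selection does better; minimum is 187.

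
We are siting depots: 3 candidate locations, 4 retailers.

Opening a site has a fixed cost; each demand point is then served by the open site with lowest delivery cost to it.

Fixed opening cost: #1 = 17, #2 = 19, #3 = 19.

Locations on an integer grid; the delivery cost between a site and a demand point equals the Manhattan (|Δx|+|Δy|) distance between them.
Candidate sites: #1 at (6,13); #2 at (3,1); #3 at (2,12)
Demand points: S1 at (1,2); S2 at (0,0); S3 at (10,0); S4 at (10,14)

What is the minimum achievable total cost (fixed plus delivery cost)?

54

Open {#2}: assign each demand point to its cheapest open site.
  S1→#2 3, S2→#2 4, S3→#2 8, S4→#2 20
  delivery cost 35, fixed 19 → total 54.
Compare {#1, #2}: delivery cost 20 + fixed 36 = 56.
Compare {#2, #3}: delivery cost 25 + fixed 38 = 63.
Compare {#1}: delivery cost 57 + fixed 17 = 74.
All other subsets cost ≥ 56. Minimum total cost: 54.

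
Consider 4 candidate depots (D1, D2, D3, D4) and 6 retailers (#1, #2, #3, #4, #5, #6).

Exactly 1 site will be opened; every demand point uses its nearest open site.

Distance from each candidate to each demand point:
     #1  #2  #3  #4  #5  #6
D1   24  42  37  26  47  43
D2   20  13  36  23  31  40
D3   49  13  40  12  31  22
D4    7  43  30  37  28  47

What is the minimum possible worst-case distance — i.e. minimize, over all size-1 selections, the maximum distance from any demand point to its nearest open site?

Open {D2}.
  Farthest demand point is #6 at distance 40 (to D2); all others are ≤ 40.
With {D1} the worst case is 47.
With {D4} the worst case is 47.
No size-1 selection achieves below 40.

40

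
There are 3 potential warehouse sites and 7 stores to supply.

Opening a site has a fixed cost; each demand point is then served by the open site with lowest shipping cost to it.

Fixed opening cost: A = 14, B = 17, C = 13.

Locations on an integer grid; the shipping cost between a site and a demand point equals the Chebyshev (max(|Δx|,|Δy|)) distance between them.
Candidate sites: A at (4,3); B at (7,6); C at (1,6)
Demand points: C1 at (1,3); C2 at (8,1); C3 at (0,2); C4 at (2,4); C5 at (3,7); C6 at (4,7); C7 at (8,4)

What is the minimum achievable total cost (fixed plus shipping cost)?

39

Open {A}: assign each demand point to its cheapest open site.
  C1→A 3, C2→A 4, C3→A 4, C4→A 2, C5→A 4, C6→A 4, C7→A 4
  shipping cost 25, fixed 14 → total 39.
Compare {C}: shipping cost 28 + fixed 13 = 41.
Compare {B}: shipping cost 32 + fixed 17 = 49.
Compare {A, C}: shipping cost 22 + fixed 27 = 49.
All other subsets cost ≥ 41. Minimum total cost: 39.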